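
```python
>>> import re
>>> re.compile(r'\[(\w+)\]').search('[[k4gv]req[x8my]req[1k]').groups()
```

('k4gv',)

`search` walks the string left to right and returns the first match it finds.
The match spans [1:7] → '[k4gv]'.
Captured: group 1 = 'k4gv'.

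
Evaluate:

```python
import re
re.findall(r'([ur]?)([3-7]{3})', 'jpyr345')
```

[('r', '345')]

Pattern: optionally one of [ur] (captured); then exactly 3 of a character in [3-7] (captured).
2 groups means the one result is a tuple of 2 captured strings — 1 here.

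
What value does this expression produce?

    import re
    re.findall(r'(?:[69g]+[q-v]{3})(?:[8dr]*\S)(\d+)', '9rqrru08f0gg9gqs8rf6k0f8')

Pattern: one or more of one of [69g], then exactly 3 of a character in [q-v] (non-capturing group); then zero or more of one of [8dr], then a non-whitespace character (non-capturing group); then one or more of a digit (captured).
Scanning left to right: at [0:8] match '9rqrru08', group 1 = '08'.
One capturing group, so `findall` returns just the captured substring from the one match — 1 in all.

['08']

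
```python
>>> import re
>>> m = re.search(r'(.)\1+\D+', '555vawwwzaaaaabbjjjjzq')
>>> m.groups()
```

`\1` is not a pattern — it's the concrete string captured by group 1, re-applied verbatim.
Unlike `match`, `search` isn't anchored — it looks for the pattern anywhere in the string.
The match spans [0:22] → '555vawwwzaaaaabbjjjjzq'.
Captured: group 1 = '5'.

('5',)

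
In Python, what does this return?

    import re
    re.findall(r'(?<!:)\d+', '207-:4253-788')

['207', '253', '788']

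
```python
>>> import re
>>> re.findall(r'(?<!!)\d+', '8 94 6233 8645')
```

['8', '94', '6233', '8645']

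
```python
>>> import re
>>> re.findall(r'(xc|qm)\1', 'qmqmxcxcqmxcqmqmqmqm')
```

['qm', 'xc', 'qm', 'qm']

A backreference is literal: `\1` must see the identical characters the first group matched.
Scanning left to right: at [0:4] match 'qmqm', group 1 = 'qm'; at [4:8] match 'xcxc', group 1 = 'xc'; at [12:16] match 'qmqm', group 1 = 'qm'; at [16:20] match 'qmqm', group 1 = 'qm'.
`findall` collects group 1 from each match (4 total).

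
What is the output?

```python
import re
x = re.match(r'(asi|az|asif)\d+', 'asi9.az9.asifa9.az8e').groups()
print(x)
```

The match spans [0:4] → 'asi9'.
Captured: group 1 = 'asi'.

('asi',)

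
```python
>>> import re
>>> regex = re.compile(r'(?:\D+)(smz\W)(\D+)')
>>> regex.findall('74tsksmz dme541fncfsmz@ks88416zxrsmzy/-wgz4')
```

[('smz ', 'dme'), ('smz@', 'ks')]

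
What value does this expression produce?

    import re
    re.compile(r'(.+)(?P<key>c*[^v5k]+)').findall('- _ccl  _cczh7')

This matches one or more of any character (captured); then zero or more of a literal 'c', then one or more of any character except [v5k] (captured as 'key').
Multiple groups make `findall` return tuples — one 2-tuple for the one match.

[('- _ccl  _cczh', '7')]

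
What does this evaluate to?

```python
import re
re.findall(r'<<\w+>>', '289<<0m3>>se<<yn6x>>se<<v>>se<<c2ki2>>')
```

['<<0m3>>', '<<yn6x>>', '<<v>>', '<<c2ki2>>']

Matches: at [3:10] → '<<0m3>>'; at [12:20] → '<<yn6x>>'; at [22:27] → '<<v>>'; at [29:38] → '<<c2ki2>>'.
No capturing groups, so `findall` returns the 4 full match strings.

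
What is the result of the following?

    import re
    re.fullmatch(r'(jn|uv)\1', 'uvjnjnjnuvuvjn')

A backreference is literal: `\1` must see the identical characters the first group matched.
`re.fullmatch` is like wrapping the pattern in `^…$` (in single-line mode).
Here the pattern can't cover the whole string, so the call returns None.

None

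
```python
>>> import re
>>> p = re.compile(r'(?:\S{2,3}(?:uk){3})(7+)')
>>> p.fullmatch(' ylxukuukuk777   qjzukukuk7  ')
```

None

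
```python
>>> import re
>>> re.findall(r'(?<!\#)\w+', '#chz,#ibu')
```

['hz', 'bu']

Because the assertion is negative and zero-width, positions next to the forbidden text are skipped.
Scanning left to right: at [2:4] → 'hz'; at [7:9] → 'bu'.
No capturing groups, so `findall` returns the 2 full match strings.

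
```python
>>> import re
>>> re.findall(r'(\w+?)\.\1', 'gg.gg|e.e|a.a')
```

['gg', 'e', 'a']

A backreference is literal: `\1` must see the identical characters the first group matched.
Because there's exactly one group, `findall` drops the full match and keeps group 1 from each hit.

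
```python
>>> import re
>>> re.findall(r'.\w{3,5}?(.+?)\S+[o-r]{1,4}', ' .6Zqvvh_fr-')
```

['v']

A `+?`/`*?`/`{m,n}?` starts at its minimum and grows only as far as needed for what follows to match.
`findall` collects group 1 from the one match (1 total).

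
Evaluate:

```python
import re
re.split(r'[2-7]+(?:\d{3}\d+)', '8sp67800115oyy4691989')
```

The pattern matches one or more of a character in [2-7]; then exactly 3 of a digit, then one or more of a digit (non-capturing group).
Matches to split on: at [3:11] → '67800115'; at [14:21] → '4691989'.
Each match becomes a cut point; 3 segments remain.

['8sp', 'oyy', '']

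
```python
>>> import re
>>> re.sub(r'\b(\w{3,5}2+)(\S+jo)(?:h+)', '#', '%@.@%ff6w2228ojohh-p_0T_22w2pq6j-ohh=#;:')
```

This matches a word boundary (`\b`, zero-width); then 3 to 5 of a word character, then one or more of the literal '2' (captured); then one or more of a non-whitespace character, then the literal 'jo' (captured); then one or more of a literal 'h' (non-capturing group).
Each match is replaced by '#'.

'%@.@%#-p_0T_22w2pq6j-ohh=#;:'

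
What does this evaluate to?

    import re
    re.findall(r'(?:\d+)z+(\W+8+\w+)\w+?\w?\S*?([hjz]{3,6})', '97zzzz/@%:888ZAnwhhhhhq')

[('/@%:888ZAnwh', 'hhh')]

2 groups means the one result is a tuple of 2 captured strings — 1 here.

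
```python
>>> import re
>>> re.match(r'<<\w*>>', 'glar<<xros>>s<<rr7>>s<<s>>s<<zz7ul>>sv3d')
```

None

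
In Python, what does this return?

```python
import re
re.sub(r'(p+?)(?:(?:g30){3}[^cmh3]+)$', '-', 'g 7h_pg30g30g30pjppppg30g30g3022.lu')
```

The pattern matches one or more of a literal 'p' (lazy) (captured); then the literal 'g30' repeated 3 times, then one or more of any character except [cmh3] (non-capturing group); then anchored at the end.
Matches: at [17:35] → 'ppppg30g30g3022.lu'.
`sub` substitutes '-' at each match site.

'g 7h_pg30g30g30pj-'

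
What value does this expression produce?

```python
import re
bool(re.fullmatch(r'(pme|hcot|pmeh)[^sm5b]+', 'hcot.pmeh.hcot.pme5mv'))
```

False

`fullmatch` succeeds only if the pattern covers the string from start to end.
Here there's no way to consume every character, so the call returns None, and `bool(None)` is False.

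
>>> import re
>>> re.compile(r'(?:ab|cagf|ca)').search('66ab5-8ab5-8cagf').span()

Unlike `match`, `search` isn't anchored — it looks for the pattern anywhere in the string.
The match spans [2:4] → 'ab'.

(2, 4)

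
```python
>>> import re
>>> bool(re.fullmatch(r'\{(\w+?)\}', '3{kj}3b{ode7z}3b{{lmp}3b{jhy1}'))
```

False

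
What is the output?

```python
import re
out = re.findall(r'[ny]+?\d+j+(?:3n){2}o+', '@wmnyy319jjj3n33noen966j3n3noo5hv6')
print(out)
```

The pattern matches one or more of one of [ny] (lazy), then one or more of a digit; then one or more of the literal 'j', then the literal '3n' repeated 2 times, then one or more of the literal 'o'.
Since nothing is captured, `findall` lists the 1 matched substring directly.

['n966j3n3noo']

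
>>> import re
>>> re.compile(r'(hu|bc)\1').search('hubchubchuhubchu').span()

The backreference `\1` re-matches whatever the first group consumed, character for character.
The match spans [8:12] → 'huhu'.

(8, 12)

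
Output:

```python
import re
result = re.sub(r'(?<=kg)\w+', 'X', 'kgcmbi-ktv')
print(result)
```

kgX-ktv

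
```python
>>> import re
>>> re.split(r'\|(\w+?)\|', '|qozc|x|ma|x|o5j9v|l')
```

Matches to split on: at [0:6] → '|qozc|'; at [7:11] → '|ma|'; at [12:19] → '|o5j9v|'.
`re.split` interleaves the captured-group text with the surrounding fragments.

['', 'qozc', 'x', 'ma', 'x', 'o5j9v', 'l']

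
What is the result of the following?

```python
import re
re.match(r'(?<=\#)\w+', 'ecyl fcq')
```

None

Lookahead/lookbehind check context without consuming it, so the matched span excludes the asserted characters.
`match` is anchored at position 0; if the pattern doesn't fit there, it returns None.
Here the string doesn't start with a match, so the call returns None.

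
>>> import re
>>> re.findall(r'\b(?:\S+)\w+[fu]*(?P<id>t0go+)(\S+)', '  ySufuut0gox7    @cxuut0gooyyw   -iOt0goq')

The pattern matches a word boundary (`\b`, zero-width); then one or more of a non-whitespace character (non-capturing group); then one or more of a word character; then zero or more of one of [fu]; then the literal 't0g', then one or more of a literal 'o' (captured as 'id'); then one or more of a non-whitespace character (captured).
Walking the string: at [2:14] match 'ySufuut0gox7', groups = ('t0go', 'x7'); at [19:31] match 'cxuut0gooyyw', groups = ('t0goo', 'yyw'); at [35:42] match 'iOt0goq', groups = ('t0go', 'q').
With 2 capturing groups, `findall` returns a 2-tuple per match.

[('t0go', 'x7'), ('t0goo', 'yyw'), ('t0go', 'q')]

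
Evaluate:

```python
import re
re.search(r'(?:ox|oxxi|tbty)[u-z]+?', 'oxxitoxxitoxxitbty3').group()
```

The match spans [0:3] → 'oxx'.

'oxx'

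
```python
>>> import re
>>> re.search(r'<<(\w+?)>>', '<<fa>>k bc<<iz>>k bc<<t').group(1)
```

'fa'

`search` walks the string left to right and returns the first match it finds.
The match spans [0:6] → '<<fa>>'.
Captured: group 1 = 'fa'.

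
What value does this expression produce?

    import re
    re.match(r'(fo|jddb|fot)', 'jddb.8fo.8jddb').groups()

('jddb',)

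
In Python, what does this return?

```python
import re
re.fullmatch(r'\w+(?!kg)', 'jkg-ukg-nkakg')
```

None

`re.fullmatch` is like wrapping the pattern in `^…$` (in single-line mode).
Here the pattern can't cover the whole string, so the call returns None.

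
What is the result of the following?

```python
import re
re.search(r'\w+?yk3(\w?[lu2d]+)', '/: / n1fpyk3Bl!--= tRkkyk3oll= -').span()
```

(5, 14)

This matches one or more of a word character (lazy), then the literal 'yk3'; then optionally a word character, then one or more of one of [lu2d] (captured).
The match spans [5:14] → 'n1fpyk3Bl'.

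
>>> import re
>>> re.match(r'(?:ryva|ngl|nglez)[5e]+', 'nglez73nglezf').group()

`re.match` only tries the pattern at the start of the string.
The match spans [0:4] → 'ngle'.

'ngle'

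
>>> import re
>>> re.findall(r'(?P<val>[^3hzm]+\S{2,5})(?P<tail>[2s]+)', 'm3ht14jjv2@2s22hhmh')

[('t14jjv2@2s2', '2')]

Pattern: one or more of any character except [3hzm], then 2 to 5 of a non-whitespace character (captured as 'val'); then one or more of one of [2s] (captured as 'tail').
Scanning left to right: at [3:15] match 't14jjv2@2s22', groups = ('t14jjv2@2s2', '2').
With 2 capturing groups, `findall` returns a 2-tuple per match.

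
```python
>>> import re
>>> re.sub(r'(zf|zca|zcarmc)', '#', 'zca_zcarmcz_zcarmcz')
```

'#_#rmcz_#rmcz'

Alternation tries branches left to right and keeps the first one that lets the overall match succeed at that position.
Every occurrence is swapped for '#'.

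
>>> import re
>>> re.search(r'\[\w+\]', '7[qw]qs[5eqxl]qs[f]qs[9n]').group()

'[qw]'

Unlike `match`, `search` isn't anchored — it looks for the pattern anywhere in the string.
The match spans [1:5] → '[qw]'.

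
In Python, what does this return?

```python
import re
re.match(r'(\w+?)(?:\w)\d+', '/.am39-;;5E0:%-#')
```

None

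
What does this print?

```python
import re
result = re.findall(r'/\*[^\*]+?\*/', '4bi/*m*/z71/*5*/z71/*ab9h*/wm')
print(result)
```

['/*m*/', '/*5*/', '/*ab9h*/']

With no groups in the pattern, `findall` gives back each whole match — 3 here.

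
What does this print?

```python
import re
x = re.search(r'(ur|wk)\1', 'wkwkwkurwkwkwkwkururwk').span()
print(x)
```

`\1` is not a pattern — it's the concrete string captured by group 1, re-applied verbatim.
`search` walks the string left to right and returns the first match it finds.
The match spans [0:4] → 'wkwk'.
Captured: group 1 = 'wk'.

(0, 4)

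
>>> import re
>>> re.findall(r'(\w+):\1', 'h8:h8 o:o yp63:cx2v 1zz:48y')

['h8', 'o']

`\1` is not a pattern — it's the concrete string captured by group 1, re-applied verbatim.
Scanning left to right: at [0:5] match 'h8:h8', group 1 = 'h8'; at [6:9] match 'o:o', group 1 = 'o'.
With a single group, `findall` returns only what that group captured — 2 items.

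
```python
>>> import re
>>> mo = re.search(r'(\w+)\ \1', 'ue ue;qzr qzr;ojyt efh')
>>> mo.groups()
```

After group 1 captures some text, `\1` only succeeds where that same text appears again.
`re.search` scans for the first position where the pattern succeeds.
The match spans [0:5] → 'ue ue'.
Captured: group 1 = 'ue'.

('ue',)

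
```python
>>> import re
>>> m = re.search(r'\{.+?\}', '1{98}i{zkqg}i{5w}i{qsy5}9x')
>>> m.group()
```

A `+?`/`*?`/`{m,n}?` starts at its minimum and grows only as far as needed for what follows to match.
`search` walks the string left to right and returns the first match it finds.
The match spans [1:5] → '{98}'.

'{98}'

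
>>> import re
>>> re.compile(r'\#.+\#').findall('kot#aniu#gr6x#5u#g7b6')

['#aniu#gr6x#5u#']

`findall` yields the raw match text (1 of them) because the pattern has no groups.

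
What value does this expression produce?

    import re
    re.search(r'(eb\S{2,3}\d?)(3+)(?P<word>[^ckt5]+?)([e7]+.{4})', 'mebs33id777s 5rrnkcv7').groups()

('ebs3', '3', 'id', '777s 5r')

The match spans [1:15] → 'ebs33id777s 5r'.
Captured: group 1 = 'ebs3', group 2 = '3', group 3 = 'id', group 4 = '777s 5r'.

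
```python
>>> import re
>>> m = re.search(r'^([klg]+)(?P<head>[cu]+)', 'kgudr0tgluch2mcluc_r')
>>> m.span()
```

The pattern matches anchored at the start of the string; then one or more of one of [klg] (captured); then one or more of one of [cu] (captured as 'head').
`re.search` tries every starting position until one works.
The match spans [0:3] → 'kgu'.
Captured: group 1 = 'kg', group 2 = 'u'.

(0, 3)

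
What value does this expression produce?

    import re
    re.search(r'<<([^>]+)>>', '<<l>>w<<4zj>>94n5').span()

(0, 5)

Unlike `match`, `search` isn't anchored — it looks for the pattern anywhere in the string.
The match spans [0:5] → '<<l>>'.
Captured: group 1 = 'l'.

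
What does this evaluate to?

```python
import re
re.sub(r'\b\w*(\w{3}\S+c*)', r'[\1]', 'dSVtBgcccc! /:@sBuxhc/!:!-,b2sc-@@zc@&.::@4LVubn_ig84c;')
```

'[ccc!] /:@[xhc/!:!-,b2sc-@@zc@&.::@4LVubn_ig84c;]'

The pattern matches a word boundary (`\b`, zero-width); then zero or more of a word character; then exactly 3 of a word character, then one or more of a non-whitespace character, then zero or more of the literal 'c' (captured).
Each match is replaced using the text its own group 1 captured.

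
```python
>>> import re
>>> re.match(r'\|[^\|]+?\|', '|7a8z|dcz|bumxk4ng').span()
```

With `match`, the pattern is implicitly anchored at the beginning.
The match spans [0:6] → '|7a8z|'.

(0, 6)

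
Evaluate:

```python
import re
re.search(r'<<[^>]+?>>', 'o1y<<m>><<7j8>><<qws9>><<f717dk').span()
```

Unlike `match`, `search` isn't anchored — it looks for the pattern anywhere in the string.
The match spans [3:8] → '<<m>>'.

(3, 8)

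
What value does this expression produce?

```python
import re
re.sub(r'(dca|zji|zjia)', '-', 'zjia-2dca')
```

`|` is ordered: at each position the engine commits to the first alternative that works.
Every occurrence is swapped for '-'.

'-a-2-'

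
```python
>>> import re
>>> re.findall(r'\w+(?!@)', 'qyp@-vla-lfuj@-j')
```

`(?!…)`/`(?<!…)` only lets a position through if the neighbouring text does NOT match; no characters are consumed.
With no groups in the pattern, `findall` gives back each whole match — 4 here.

['qy', 'vla', 'lfu', 'j']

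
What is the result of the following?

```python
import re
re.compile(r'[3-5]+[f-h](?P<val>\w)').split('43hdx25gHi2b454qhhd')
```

['', 'd', 'x2', 'H', 'i2b454qhhd']

The pattern matches one or more of a character in [3-5], then a character in [f-h]; then a word character (captured as 'val').
Matches to split on: at [0:4] → '43hd'; at [6:9] → '5gH'.
The group in the pattern means `split` returns the separators' captures alongside the pieces.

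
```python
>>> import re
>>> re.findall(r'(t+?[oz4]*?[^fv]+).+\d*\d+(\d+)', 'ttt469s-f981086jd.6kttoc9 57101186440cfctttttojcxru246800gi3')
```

This matches one or more of a literal 't' (lazy), then zero or more of one of [oz4] (lazy), then one or more of any character except [fv] (captured); then one or more of any character, then zero or more of a digit; then one or more of a digit; then one or more of a digit (captured).
With 2 capturing groups, `findall` returns a 2-tuple per match.

[('ttt469s-', '0')]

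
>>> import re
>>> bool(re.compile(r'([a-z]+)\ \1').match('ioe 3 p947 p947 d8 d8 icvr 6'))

`\1` has to match the exact text group 1 already captured.
`re.match` only tries the pattern at the start of the string.
Here the pattern fails at index 0, so the call returns None, and `bool(None)` is False.

False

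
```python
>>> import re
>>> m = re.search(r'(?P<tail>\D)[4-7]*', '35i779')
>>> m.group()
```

The match spans [2:5] → 'i77'.

'i77'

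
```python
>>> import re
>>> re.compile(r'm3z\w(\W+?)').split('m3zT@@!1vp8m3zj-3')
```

The pattern matches the literal 'm3z', then a word character; then one or more of a non-word character (lazy) (captured).
Matches to split on: at [0:5] → 'm3zT@'; at [11:16] → 'm3zj-'.
With a capturing group present, the delimiter's captured portion is kept in the result list.

['', '@', '@!1vp8', '-', '3']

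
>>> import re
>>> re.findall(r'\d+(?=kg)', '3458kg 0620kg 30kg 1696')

Lookahead/lookbehind check context without consuming it, so the matched span excludes the asserted characters.
Since nothing is captured, `findall` lists the 3 matched substrings directly.

['3458', '0620', '30']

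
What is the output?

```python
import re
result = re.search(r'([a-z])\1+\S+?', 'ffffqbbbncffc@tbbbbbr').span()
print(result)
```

(0, 5)

`\1` has to match the exact text group 1 already captured.
Unlike `match`, `search` isn't anchored — it looks for the pattern anywhere in the string.
The match spans [0:5] → 'ffffq'.
Captured: group 1 = 'f'.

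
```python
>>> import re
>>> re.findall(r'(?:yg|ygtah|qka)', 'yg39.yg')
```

['yg', 'yg']

Matches: at [0:2] → 'yg'; at [5:7] → 'yg'.
`findall` yields the raw match text (2 of them) because the pattern has no groups.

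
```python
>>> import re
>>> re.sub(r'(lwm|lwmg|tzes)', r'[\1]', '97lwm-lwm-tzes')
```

Matches: at [2:5] → 'lwm'; at [6:9] → 'lwm'; at [10:14] → 'tzes'.
The replacement refers to a captured group, so each match is rewritten using its own captured text.

'97[lwm]-[lwm]-[tzes]'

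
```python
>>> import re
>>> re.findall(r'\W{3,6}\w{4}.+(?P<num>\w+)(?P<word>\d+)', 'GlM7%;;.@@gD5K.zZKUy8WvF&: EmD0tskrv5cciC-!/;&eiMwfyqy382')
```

The pattern matches 3 to 6 of a non-word character, then exactly 4 of a word character, then one or more of any character; then one or more of a word character (captured as 'num'); then one or more of a digit (captured as 'word').
With 2 capturing groups, `findall` returns a 2-tuple per match.

[('8', '2')]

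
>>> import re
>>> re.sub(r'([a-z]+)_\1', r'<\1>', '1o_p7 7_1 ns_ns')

'1o_p7 7_1 <ns>'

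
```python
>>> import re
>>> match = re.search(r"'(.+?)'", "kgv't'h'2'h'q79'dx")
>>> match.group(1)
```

Lazy quantifiers expand one character at a time until the remainder of the pattern can match.
Unlike `match`, `search` isn't anchored — it looks for the pattern anywhere in the string.
The match spans [3:6] → "'t'".
Captured: group 1 = 't'.

't'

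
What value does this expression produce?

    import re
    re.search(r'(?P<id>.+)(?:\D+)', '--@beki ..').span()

(0, 10)

Pattern: one or more of any character (captured as 'id'); then one or more of a non-digit (non-capturing group).
Unlike `match`, `search` isn't anchored — it looks for the pattern anywhere in the string.
The match spans [0:10] → '--@beki ..'.
Captured: group 1 = '--@beki .'.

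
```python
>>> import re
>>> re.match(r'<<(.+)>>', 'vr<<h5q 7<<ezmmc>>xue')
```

None

With `match`, the pattern is implicitly anchored at the beginning.
Here the string doesn't start with a match, so the call returns None.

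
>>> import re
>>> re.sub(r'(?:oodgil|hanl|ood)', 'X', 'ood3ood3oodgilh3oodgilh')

'X3X3Xh3Xh'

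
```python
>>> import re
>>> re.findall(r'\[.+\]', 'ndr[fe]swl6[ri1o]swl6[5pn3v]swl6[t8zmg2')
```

['[fe]swl6[ri1o]swl6[5pn3v]']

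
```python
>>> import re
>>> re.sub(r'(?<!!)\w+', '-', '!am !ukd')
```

A negative assertion filters positions out without eating any characters.
Every occurrence is swapped for '-'.

'!a- !u-'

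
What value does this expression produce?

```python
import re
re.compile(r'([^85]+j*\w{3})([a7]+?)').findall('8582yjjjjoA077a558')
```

[('2yjjjjoA077', 'a')]

`findall` packs the 2 group values into a tuple for every match.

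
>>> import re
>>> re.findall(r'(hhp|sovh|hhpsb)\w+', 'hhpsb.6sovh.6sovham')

['hhp', 'sovh']

Because there's exactly one group, `findall` drops the full match and keeps group 1 from each hit.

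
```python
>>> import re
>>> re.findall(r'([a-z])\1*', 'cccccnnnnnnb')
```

The backreference `\1` re-matches whatever the first group consumed, character for character.
Scanning left to right: at [0:5] match 'ccccc', group 1 = 'c'; at [5:11] match 'nnnnnn', group 1 = 'n'; at [11:12] match 'b', group 1 = 'b'.
Because there's exactly one group, `findall` drops the full match and keeps group 1 from each hit.

['c', 'n', 'b']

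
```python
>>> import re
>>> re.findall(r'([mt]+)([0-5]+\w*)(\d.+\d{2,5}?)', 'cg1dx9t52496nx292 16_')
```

[('t', '52496nx29', '2 16')]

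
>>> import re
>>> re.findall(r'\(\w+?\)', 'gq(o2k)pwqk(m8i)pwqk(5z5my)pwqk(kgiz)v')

['(o2k)', '(m8i)', '(5z5my)', '(kgiz)']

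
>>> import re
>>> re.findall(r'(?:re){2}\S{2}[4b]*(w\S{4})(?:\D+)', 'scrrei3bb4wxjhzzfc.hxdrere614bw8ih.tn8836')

The pattern matches the literal 're' repeated 2 times, then exactly 2 of a non-whitespace character, then zero or more of one of [4b]; then a literal 'w', then exactly 4 of a non-whitespace character (captured); then one or more of a non-digit (non-capturing group).
Matches: at [22:37] match 'rere614bw8ih.tn', group 1 = 'w8ih.'.
With a single group, `findall` returns only what that group captured — 1 item.

['w8ih.']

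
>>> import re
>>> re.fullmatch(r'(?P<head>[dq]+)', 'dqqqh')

None

`re.fullmatch` requires the pattern to consume the entire string.
Here there's no way to consume every character, so the call returns None.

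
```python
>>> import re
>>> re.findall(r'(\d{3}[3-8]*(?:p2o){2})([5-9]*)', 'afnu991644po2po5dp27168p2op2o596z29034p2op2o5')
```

[('27168p2op2o', '596'), ('29034p2op2o', '5')]

The pattern matches exactly 3 of a digit, then zero or more of a character in [3-8], then the literal 'p2o' repeated 2 times (captured); then zero or more of a character in [5-9] (captured).
Walking the string: at [18:32] match '27168p2op2o596', groups = ('27168p2op2o', '596'); at [33:45] match '29034p2op2o5', groups = ('29034p2op2o', '5').
With 2 capturing groups, `findall` returns a 2-tuple per match.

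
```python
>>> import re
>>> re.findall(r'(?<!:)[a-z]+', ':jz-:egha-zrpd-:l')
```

The negative lookaround is zero-width — it rules out positions where the adjacent text would match, without consuming anything.
Scanning left to right: at [2:3] → 'z'; at [6:9] → 'gha'; at [10:14] → 'zrpd'.
With no groups in the pattern, `findall` gives back each whole match — 3 here.

['z', 'gha', 'zrpd']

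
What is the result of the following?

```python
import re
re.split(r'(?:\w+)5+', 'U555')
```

This matches one or more of a word character (non-capturing group); then one or more of a literal '5'.
Matches to split on: at [0:4] → 'U555'.
`split` removes every match and returns the 2 fragments in between.

['', '']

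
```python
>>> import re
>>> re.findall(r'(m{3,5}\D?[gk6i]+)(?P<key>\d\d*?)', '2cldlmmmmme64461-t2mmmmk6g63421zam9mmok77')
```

[('mmmmme6', '4'), ('mmmmk6g6', '3')]

The pattern matches 3 to 5 of the literal 'm', then optionally a non-digit, then one or more of one of [gk6i] (captured); then a digit, then zero or more of a digit (lazy) (captured as 'key').
With the lazy modifier that quantifier settles for the fewest repetitions that let the rest of the pattern succeed (the atoms after it are unaffected and can still be greedy).
Scanning left to right: at [5:13] match 'mmmmme64', groups = ('mmmmme6', '4'); at [19:28] match 'mmmmk6g63', groups = ('mmmmk6g6', '3').
Multiple groups make `findall` return tuples — one 2-tuple for each match.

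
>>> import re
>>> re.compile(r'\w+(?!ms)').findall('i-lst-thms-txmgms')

['i', 'lst', 'thms', 'txmgms']

`(?!…)`/`(?<!…)` only lets a position through if the neighbouring text does NOT match; no characters are consumed.
Matches: at [0:1] → 'i'; at [2:5] → 'lst'; at [6:10] → 'thms'; at [11:17] → 'txmgms'.
With no groups in the pattern, `findall` gives back each whole match — 4 here.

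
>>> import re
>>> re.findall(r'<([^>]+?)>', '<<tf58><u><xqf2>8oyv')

['<tf58', 'u', 'xqf2']

Walking the string: at [0:7] match '<<tf58>', group 1 = '<tf58'; at [7:10] match '<u>', group 1 = 'u'; at [10:16] match '<xqf2>', group 1 = 'xqf2'.
With a single group, `findall` returns only what that group captured — 3 items.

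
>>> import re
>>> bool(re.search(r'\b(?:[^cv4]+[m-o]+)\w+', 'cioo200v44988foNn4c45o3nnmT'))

False

This matches a word boundary (`\b`, zero-width); then one or more of any character except [cv4], then one or more of a character in [m-o] (non-capturing group); then one or more of a word character.
`re.search` tries every starting position until one works.
Here the pattern never matches, so the call returns None, and `bool(None)` is False.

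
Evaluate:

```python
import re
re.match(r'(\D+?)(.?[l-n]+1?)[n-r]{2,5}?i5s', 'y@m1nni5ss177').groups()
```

('y', '@m1')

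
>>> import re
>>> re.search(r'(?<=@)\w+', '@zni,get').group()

Lookahead/lookbehind check context without consuming it, so the matched span excludes the asserted characters.
`re.search` scans for the first position where the pattern succeeds.
The match spans [1:4] → 'zni'.

'zni'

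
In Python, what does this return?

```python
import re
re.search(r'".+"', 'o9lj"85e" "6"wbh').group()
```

The match spans [4:13] → '"85e" "6"'.

'"85e" "6"'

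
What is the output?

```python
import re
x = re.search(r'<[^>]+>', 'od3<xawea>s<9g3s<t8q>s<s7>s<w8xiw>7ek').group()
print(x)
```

The match spans [3:10] → '<xawea>'.

<xawea>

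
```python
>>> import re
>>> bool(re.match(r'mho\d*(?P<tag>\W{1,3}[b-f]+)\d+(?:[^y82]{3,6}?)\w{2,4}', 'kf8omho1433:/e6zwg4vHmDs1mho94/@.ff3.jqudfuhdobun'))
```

False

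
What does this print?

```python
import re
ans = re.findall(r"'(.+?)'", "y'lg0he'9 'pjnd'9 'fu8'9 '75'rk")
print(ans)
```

A `+?`/`*?`/`{m,n}?` starts at its minimum and grows only as far as needed for what follows to match.
With a single group, `findall` returns only what that group captured — 4 items.

['lg0he', 'pjnd', 'fu8', '75']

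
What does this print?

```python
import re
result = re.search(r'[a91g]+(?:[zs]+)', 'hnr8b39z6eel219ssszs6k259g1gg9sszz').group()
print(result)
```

9z

This matches one or more of one of [a91g]; then one or more of one of [zs] (non-capturing group).
`re.search` scans for the first position where the pattern succeeds.
The match spans [6:8] → '9z'.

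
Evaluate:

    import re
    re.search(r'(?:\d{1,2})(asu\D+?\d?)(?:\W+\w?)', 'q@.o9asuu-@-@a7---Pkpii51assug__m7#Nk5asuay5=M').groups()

('asuu',)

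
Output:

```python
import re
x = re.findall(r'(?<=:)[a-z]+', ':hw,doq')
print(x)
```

The `(?=…)`/`(?<=…)` assertion just peeks at neighbouring text; it doesn't advance the match position.
Matches: at [1:3] → 'hw'.
With no groups in the pattern, `findall` gives back each whole match — 1 here.

['hw']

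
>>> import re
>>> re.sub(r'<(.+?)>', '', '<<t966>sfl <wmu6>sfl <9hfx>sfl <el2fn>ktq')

'sfl sfl sfl ktq'

Every occurrence is swapped for ''.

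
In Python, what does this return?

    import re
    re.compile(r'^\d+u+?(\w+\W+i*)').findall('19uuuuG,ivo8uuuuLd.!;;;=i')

Pattern: anchored at the start of the string; then one or more of a digit, then one or more of a literal 'u' (lazy); then one or more of a word character, then one or more of a non-word character, then zero or more of the literal 'i' (captured).
Lazy quantifiers expand one character at a time until the remainder of the pattern can match.
Scanning left to right: at [0:9] match '19uuuuG,i', group 1 = 'uuuG,i'.
With a single group, `findall` returns only what that group captured — 1 item.

['uuuG,i']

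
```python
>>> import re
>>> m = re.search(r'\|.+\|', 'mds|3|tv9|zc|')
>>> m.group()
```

'|3|tv9|zc|'

`re.search` tries every starting position until one works.
The match spans [3:13] → '|3|tv9|zc|'.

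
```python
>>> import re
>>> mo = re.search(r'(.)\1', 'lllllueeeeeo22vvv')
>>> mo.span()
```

(0, 2)

A backreference is literal: `\1` must see the identical characters the first group matched.
The match spans [0:2] → 'll'.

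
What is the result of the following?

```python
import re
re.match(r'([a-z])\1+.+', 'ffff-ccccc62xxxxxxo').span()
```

(0, 19)

The backreference `\1` re-matches whatever the first group consumed, character for character.
`match` is anchored at position 0; if the pattern doesn't fit there, it returns None.
The match spans [0:19] → 'ffff-ccccc62xxxxxxo'.
Captured: group 1 = 'f'.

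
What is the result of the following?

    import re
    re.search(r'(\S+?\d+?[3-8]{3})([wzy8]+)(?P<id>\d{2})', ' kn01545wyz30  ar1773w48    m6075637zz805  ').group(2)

The match spans [1:13] → 'kn01545wyz30'.
Captured: group 1 = 'kn01545', group 2 = 'wyz', group 3 = '30'.

'wyz'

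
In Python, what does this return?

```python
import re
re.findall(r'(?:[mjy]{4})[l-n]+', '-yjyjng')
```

No capturing groups, so `findall` returns the 1 full match string.

['yjyjn']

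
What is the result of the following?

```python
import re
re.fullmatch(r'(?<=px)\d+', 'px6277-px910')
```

`re.fullmatch` is like wrapping the pattern in `^…$` (in single-line mode).
Here the pattern can't cover the whole string, so the call returns None.

None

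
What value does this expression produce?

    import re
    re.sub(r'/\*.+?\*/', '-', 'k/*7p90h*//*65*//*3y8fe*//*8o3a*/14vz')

'k----14vz'

A non-greedy quantifier consumes as few characters as it can — just enough that the remainder of the pattern still matches from where it stops; whatever follows it matches normally.
Matches: at [1:10] → '/*7p90h*/'; at [10:16] → '/*65*/'; at [16:25] → '/*3y8fe*/'; at [25:33] → '/*8o3a*/'.
Each match is replaced by '-'.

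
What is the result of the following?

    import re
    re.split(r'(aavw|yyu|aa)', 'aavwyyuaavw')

Alternation isn't longest-match — the leftmost alternative that fits at this position is chosen.
Because the pattern has a capturing group, `split` also inserts each captured text between the pieces.

['', 'aavw', '', 'yyu', '', 'aavw', '']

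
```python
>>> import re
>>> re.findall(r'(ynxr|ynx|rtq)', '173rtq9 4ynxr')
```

['rtq', 'ynxr']

Alternation isn't longest-match — the leftmost alternative that fits at this position is chosen.
With a single group, `findall` returns only what that group captured — 2 items.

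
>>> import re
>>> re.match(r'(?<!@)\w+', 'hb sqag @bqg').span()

`(?!…)`/`(?<!…)` only lets a position through if the neighbouring text does NOT match; no characters are consumed.
`re.match` only tries the pattern at the start of the string.
The match spans [0:2] → 'hb'.

(0, 2)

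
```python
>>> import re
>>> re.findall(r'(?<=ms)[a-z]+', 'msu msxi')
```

['u', 'xi']

The lookaround is zero-width — it requires the adjacent text to match without consuming it, so the asserted text isn't part of the match.
With no groups in the pattern, `findall` gives back each whole match — 2 here.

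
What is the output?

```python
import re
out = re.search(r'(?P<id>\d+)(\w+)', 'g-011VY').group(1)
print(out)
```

011

This matches one or more of a digit (captured as 'id'); then one or more of a word character (captured).
Unlike `match`, `search` isn't anchored — it looks for the pattern anywhere in the string.
The match spans [2:7] → '011VY'.
Captured: group 1 = '011', group 2 = 'VY'.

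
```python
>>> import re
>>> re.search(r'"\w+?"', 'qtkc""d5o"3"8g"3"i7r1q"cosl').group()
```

'"d5o"'

The match spans [5:10] → '"d5o"'.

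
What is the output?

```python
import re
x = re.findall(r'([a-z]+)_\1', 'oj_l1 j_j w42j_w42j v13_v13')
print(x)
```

['j']

After group 1 captures some text, `\1` only succeeds where that same text appears again.
With a single group, `findall` returns only what that group captured — 1 item.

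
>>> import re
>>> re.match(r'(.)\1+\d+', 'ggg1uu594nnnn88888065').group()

`\1` is not a pattern — it's the concrete string captured by group 1, re-applied verbatim.
With `match`, the pattern is implicitly anchored at the beginning.
The match spans [0:4] → 'ggg1'.
Captured: group 1 = 'g'.

'ggg1'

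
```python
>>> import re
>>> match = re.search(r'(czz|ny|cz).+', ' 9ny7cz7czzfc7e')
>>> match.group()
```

'ny7cz7czzfc7e'

Unlike `match`, `search` isn't anchored — it looks for the pattern anywhere in the string.
The match spans [2:15] → 'ny7cz7czzfc7e'.
Captured: group 1 = 'ny'.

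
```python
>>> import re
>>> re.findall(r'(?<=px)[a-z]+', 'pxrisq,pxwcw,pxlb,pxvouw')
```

['risq', 'wcw', 'lb', 'vouw']

The positive lookaround only admits positions where the adjacent text matches; those characters stay outside the span.
No capturing groups, so `findall` returns the 4 full match strings.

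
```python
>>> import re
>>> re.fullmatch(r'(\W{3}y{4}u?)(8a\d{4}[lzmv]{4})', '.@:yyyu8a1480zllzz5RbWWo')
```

This matches exactly 3 of a non-word character, then exactly 4 of a literal 'y', then optionally the literal 'u' (captured); then the literal '8a', then exactly 4 of a digit, then exactly 4 of one of [lzmv] (captured).
`re.fullmatch` is like wrapping the pattern in `^…$` (in single-line mode).
Here the string isn't matched end-to-end, so the call returns None.

None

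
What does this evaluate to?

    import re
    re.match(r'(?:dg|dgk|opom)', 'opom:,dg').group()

'opom'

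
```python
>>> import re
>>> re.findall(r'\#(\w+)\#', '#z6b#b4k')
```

['z6b']

Matches: at [0:5] match '#z6b#', group 1 = 'z6b'.
With a single group, `findall` returns only what that group captured — 1 item.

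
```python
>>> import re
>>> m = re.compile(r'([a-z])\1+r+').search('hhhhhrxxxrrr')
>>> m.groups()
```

('h',)

The backreference `\1` re-matches whatever the first group consumed, character for character.
`re.search` scans for the first position where the pattern succeeds.
The match spans [0:6] → 'hhhhhr'.
Captured: group 1 = 'h'.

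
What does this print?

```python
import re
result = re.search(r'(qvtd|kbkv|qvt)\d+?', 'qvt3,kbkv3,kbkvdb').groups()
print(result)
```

The match spans [0:4] → 'qvt3'.
Captured: group 1 = 'qvt'.

('qvt',)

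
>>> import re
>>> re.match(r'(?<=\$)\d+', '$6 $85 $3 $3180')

`match` is anchored at position 0; if the pattern doesn't fit there, it returns None.
Here the pattern fails at index 0, so the call returns None.

None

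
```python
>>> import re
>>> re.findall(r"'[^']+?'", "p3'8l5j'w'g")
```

Walking the string: at [2:8] → "'8l5j'".
With no groups in the pattern, `findall` gives back each whole match — 1 here.

["'8l5j'"]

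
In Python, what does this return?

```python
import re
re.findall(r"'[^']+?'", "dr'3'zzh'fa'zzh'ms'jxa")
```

["'3'", "'fa'", "'ms'"]

Scanning left to right: at [2:5] → "'3'"; at [8:12] → "'fa'"; at [15:19] → "'ms'".
Since nothing is captured, `findall` lists the 3 matched substrings directly.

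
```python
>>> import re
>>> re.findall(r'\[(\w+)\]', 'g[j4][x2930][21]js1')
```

['j4', 'x2930', '21']

Matches: at [1:5] match '[j4]', group 1 = 'j4'; at [5:12] match '[x2930]', group 1 = 'x2930'; at [12:16] match '[21]', group 1 = '21'.
Because there's exactly one group, `findall` drops the full match and keeps group 1 from each hit.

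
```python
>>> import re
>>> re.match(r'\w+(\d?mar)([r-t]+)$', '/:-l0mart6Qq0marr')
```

Pattern: one or more of a word character; then optionally a digit, then the literal 'mar' (captured); then one or more of a character in [r-t] (captured); then anchored at the end.
`re.match` won't scan ahead — the pattern has to work from the very first character.
Here the string doesn't start with a match, so the call returns None.

None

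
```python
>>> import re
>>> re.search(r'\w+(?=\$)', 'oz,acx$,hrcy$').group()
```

'acx'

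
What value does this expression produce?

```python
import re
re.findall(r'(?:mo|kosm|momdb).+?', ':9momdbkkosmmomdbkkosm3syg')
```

['mom', 'kosmm', 'kosm3']

Alternation isn't longest-match — the leftmost alternative that fits at this position is chosen.
With no groups in the pattern, `findall` gives back each whole match — 3 here.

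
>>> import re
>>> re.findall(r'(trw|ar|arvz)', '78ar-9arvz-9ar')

['ar', 'ar', 'ar']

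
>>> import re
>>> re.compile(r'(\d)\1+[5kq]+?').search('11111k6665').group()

'11111k'

The backreference `\1` re-matches whatever the first group consumed, character for character.
Unlike `match`, `search` isn't anchored — it looks for the pattern anywhere in the string.
The match spans [0:6] → '11111k'.
Captured: group 1 = '1'.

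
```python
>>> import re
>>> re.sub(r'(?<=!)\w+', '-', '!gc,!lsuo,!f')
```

Because the assertion is zero-width, the text it checks is not consumed and won't appear in the result.
Matches: at [1:3] → 'gc'; at [5:9] → 'lsuo'; at [11:12] → 'f'.
Every occurrence is swapped for '-'.

'!-,!-,!-'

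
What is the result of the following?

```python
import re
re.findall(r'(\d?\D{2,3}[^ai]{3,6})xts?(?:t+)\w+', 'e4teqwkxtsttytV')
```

Pattern: optionally a digit, then 2 to 3 of a non-digit, then 3 to 6 of any character except [ai] (captured); then the literal 'xt', then optionally the literal 's'; then one or more of a literal 't' (non-capturing group); then one or more of a word character.
Walking the string: at [1:15] match '4teqwkxtsttytV', group 1 = '4teqwk'.
Because there's exactly one group, `findall` drops the full match and keeps group 1 from the one hit.

['4teqwk']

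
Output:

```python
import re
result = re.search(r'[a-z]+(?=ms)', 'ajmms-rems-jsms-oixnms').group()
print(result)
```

The `(?=…)`/`(?<=…)` assertion just peeks at neighbouring text; it doesn't advance the match position.
The match spans [0:3] → 'ajm'.

ajm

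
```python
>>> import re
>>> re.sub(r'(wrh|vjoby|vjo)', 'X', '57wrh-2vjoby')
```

Alternation tries branches left to right and keeps the first one that lets the overall match succeed at that position.
Matches: at [2:5] → 'wrh'; at [7:12] → 'vjoby'.
`sub` substitutes 'X' at each match site.

'57X-2X'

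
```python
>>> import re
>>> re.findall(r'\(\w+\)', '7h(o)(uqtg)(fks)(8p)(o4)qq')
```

Matches: at [2:5] → '(o)'; at [5:11] → '(uqtg)'; at [11:16] → '(fks)'; at [16:20] → '(8p)'; at [20:24] → '(o4)'.
No capturing groups, so `findall` returns the 5 full match strings.

['(o)', '(uqtg)', '(fks)', '(8p)', '(o4)']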